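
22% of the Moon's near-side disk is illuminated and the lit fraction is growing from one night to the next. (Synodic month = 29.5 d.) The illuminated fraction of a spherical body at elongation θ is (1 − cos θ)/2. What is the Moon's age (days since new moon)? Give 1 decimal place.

4.6 days

Invert f = (1 − cos θ)/2 to get cos θ = 1 − 2(0.22) = 0.560, hence θ₀ = arccos 0.560 = 55.9°.
Waxing ⇒ before full, so θ = 55.9°.
At 360°/29.5 d per day, 55.9° corresponds to 4.58 days.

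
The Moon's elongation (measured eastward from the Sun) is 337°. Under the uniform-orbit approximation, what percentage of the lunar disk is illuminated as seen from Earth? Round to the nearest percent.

f = (1 − cos 337°)/2 = (1 − 0.921)/2 ≈ 0.040, i.e. 4%.

4%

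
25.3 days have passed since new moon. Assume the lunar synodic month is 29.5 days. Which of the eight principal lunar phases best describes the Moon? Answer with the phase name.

waning crescent

At 25.3/29.5 of the cycle, θ ≈ 309° — the waning crescent range.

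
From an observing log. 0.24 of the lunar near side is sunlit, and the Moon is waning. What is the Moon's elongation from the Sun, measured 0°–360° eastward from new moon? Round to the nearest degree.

Invert f = (1 − cos θ)/2 to get cos θ = 1 − 2(0.24) = 0.520, hence θ₀ = arccos 0.520 = 58.7°.
A waning Moon lies in 180°–360°, so θ = 360° − 58.7° = 301.3°.

301°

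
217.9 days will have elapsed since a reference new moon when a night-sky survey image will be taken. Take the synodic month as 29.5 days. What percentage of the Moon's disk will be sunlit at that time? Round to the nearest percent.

88%

217.9 d spans 7 complete synodic months (7 × 29.5 = 206.50 d) plus 11.40 d.
The Moon has covered 11.40/29.5 of its cycle, so θ ≈ 360° × 11.40/29.5 = 139.1°.
With cos θ = (-0.756), the lit fraction is (1 − (-0.756))/2 ≈ 0.878, so 88%.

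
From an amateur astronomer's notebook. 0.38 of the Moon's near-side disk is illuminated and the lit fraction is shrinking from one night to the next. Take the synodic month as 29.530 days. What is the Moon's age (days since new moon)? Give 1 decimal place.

From f = (1 − cos θ)/2: cos θ = 1 − 2×0.38 = 0.240; arccos → 76.1°.
A waning Moon lies in 180°–360°, so θ = 360° − 76.1° = 283.9°.
Age = 29.530 × 283.9°/360° ≈ 23.29 days.

23.3 days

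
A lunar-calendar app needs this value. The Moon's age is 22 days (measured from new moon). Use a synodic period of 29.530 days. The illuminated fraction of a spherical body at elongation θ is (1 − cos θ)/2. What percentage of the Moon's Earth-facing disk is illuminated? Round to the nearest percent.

52%

The Moon has covered 22/29.530 of its cycle, so θ ≈ 360° × 22/29.530 = 268.2°.
With cos θ = (-0.031), the lit fraction is (1 − (-0.031))/2 ≈ 0.516, so 52%.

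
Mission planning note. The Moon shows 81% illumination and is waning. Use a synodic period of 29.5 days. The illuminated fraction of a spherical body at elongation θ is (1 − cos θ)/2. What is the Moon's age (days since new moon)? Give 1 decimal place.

19.0 days

Invert f = (1 − cos θ)/2 to get cos θ = 1 − 2(0.81) = -0.620, hence θ₀ = arccos -0.620 = 128.3°.
A waning Moon lies in 180°–360°, so θ = 360° − 128.3° = 231.7°.
At 360°/29.5 d per day, 231.7° corresponds to 18.99 days.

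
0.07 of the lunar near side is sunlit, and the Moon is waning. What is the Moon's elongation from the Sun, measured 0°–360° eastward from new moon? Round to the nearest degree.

From f = (1 − cos θ)/2: cos θ = 1 − 2×0.07 = 0.860; arccos → 30.7°.
A waning Moon lies in 180°–360°, so θ = 360° − 30.7° = 329.3°.

329°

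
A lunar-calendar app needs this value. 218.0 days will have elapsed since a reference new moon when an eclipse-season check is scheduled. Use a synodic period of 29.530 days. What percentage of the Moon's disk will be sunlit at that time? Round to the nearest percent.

Reduce mod P: 218.0 − 7×29.530 = 11.29 d into the current lunation.
Elongation θ = 360° × 11.29/29.530 ≈ 137.6°.
cos 137.6° = (-0.739), so f = (1 − (-0.739))/2 = 0.869, so 87%.

87%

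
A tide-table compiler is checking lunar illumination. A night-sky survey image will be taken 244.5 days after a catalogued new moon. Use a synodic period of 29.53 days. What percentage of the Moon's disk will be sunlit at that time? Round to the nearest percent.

244.5/29.53 = 8.280 lunations, so 8 complete cycles and 8.26 d into the next.
The Moon has covered 8.26/29.53 of its cycle, so θ ≈ 360° × 8.26/29.53 = 100.7°.
cos 100.7° = (-0.186), so f = (1 − (-0.186))/2 = 0.593, so 59%.

59%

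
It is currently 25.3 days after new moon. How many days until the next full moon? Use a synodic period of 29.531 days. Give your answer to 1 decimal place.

19.0 days

Full moon occurs at elongation 180°, i.e. at age 29.531 × 180/360 = 14.765 d.
Already past this cycle's full moon; the next is at 14.765 + 29.531 = 44.296 d, so 44.296 − 25.3 = 18.996 days.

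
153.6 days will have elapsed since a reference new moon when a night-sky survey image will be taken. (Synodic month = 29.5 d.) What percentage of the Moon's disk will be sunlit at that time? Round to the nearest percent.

Reduce mod P: 153.6 − 5×29.5 = 6.10 d into the current lunation.
Elongation θ = 360° × 6.10/29.5 ≈ 74.4°.
With cos θ = 0.268, the lit fraction is (1 − 0.268)/2 ≈ 0.366, so 37%.

37%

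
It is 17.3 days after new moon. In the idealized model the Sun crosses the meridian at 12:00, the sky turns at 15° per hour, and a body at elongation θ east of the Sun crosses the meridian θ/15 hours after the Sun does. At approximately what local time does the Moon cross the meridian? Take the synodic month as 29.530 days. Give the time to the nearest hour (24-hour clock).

Elongation θ = 360° × 17.3/29.530 ≈ 210.9°.
At 15° of sky rotation per hour, 210.9° corresponds to a 14.06 h lag.
12:00 + 14.06 h ≈ 02:04 → 02:00 to the nearest hour.

02:00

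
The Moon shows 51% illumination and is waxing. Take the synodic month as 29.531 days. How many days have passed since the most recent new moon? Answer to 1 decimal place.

cos θ = 1 − 2f = -0.020, giving a principal value of 91.1°.
Before full moon the principal value applies: θ = 91.1°.
At 360°/29.531 d per day, 91.1° corresponds to 7.48 days.

7.5 days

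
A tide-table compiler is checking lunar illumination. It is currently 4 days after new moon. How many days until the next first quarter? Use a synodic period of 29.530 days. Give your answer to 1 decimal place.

3.4 days

First quarter is 0.25 of the way through the cycle: age 0.25 × 29.530 = 7.383 d.
So 3.383 days remain (7.383 − 4).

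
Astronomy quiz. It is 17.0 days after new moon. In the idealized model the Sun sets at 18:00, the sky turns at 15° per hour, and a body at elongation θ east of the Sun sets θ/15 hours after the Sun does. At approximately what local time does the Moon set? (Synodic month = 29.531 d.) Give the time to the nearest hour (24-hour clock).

The Moon has covered 17.0/29.531 of its cycle, so θ ≈ 360° × 17.0/29.531 = 207.2°.
At 15° of sky rotation per hour, 207.2° corresponds to a 13.82 h lag.
18:00 + 13.82 h ≈ 07:49 → 08:00 to the nearest hour.

08:00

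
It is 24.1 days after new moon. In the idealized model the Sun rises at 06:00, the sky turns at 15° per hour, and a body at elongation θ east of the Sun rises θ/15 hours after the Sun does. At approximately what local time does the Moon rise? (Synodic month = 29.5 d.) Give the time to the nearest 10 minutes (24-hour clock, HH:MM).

01:40

The Moon has covered 24.1/29.5 of its cycle, so θ ≈ 360° × 24.1/29.5 = 294.1°.
The Moon trails the Sun by θ/15 = 294.1/15 ≈ 19.61 hours.
06:00 + 19.607 h ≈ 01:36 → 01:40 to the nearest ten minutes.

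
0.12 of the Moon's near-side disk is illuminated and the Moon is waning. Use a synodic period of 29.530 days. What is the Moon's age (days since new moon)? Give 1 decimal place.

Invert f = (1 − cos θ)/2 to get cos θ = 1 − 2(0.12) = 0.760, hence θ₀ = arccos 0.760 = 40.5°.
Since the Moon is past full (waning), take the reflex angle: θ = 360° − 40.5° = 319.5°.
Age = 29.530 × 319.5°/360° ≈ 26.20 days.

26.2 days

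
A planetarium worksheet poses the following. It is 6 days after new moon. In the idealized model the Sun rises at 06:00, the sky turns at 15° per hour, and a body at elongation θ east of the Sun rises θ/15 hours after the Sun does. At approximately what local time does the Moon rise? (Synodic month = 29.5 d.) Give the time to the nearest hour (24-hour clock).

11:00

Phase angle: θ = 360°·(6 d)/(29.5 d) = 73.2°.
The Moon trails the Sun by θ/15 = 73.2/15 ≈ 4.88 hours.
06:00 + 4.88 h ≈ 10:53 → 11:00 to the nearest hour.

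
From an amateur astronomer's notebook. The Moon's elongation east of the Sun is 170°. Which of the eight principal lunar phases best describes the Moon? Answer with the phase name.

170° lies in the full moon sector of the 8-phase cycle.

full moon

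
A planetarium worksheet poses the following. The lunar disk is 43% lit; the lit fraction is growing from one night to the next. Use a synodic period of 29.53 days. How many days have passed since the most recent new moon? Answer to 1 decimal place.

6.7 days

From f = (1 − cos θ)/2: cos θ = 1 − 2×0.43 = 0.140; arccos → 82.0°.
Waxing ⇒ before full, so θ = 82.0°.
At 360°/29.53 d per day, 82.0° corresponds to 6.72 days.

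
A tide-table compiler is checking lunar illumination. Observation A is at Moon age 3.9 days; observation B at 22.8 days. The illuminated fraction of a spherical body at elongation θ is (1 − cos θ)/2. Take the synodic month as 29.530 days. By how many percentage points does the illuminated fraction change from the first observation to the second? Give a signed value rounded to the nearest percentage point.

+27 percentage points

First observation: θ = 360°·3.9/29.530 = 47.5°, so f = 0.162.
Second observation: θ = 278.0°, f = 0.431.
Δf = 0.431 − 0.162 = +0.268, i.e. +27 pp.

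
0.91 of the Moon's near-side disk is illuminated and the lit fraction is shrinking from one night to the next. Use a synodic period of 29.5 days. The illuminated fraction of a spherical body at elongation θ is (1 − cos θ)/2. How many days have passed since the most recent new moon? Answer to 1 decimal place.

From f = (1 − cos θ)/2: cos θ = 1 − 2×0.91 = -0.820; arccos → 145.1°.
Since the Moon is past full (waning), take the reflex angle: θ = 360° − 145.1° = 214.9°.
That fraction of the synodic month is 214.9/360 × 29.5 d ≈ 17.61 d.

17.6 days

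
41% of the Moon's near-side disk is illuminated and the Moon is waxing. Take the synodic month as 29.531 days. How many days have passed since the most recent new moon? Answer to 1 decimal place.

6.5 days

cos θ = 1 − 2f = 0.180, giving a principal value of 79.6°.
The Moon is waxing (0°–180°), so θ = 79.6° directly.
Age = 29.531 × 79.6°/360° ≈ 6.53 days.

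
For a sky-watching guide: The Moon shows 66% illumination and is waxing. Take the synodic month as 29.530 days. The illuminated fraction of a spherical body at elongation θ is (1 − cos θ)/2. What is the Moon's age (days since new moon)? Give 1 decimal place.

8.9 days

cos θ = 1 − 2f = -0.320, giving a principal value of 108.7°.
Waxing ⇒ before full, so θ = 108.7°.
Age = 29.530 × 108.7°/360° ≈ 8.91 days.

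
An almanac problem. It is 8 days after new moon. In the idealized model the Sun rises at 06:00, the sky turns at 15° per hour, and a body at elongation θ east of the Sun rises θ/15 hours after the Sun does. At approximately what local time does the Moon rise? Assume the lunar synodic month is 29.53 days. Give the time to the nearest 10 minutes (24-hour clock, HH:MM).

12:30

Elongation θ = 360° × 8/29.53 ≈ 97.5°.
The Moon trails the Sun by θ/15 = 97.5/15 ≈ 6.50 hours.
06:00 + 6.502 h ≈ 12:30 → 12:30 to the nearest ten minutes.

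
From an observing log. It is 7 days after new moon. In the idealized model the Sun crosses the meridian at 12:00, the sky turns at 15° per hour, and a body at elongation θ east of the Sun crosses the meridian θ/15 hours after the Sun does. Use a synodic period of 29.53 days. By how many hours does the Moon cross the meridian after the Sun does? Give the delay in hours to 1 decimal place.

5.7 h

Elongation θ = 360° × 7/29.53 ≈ 85.3°.
The Moon trails the Sun by θ/15 = 85.3/15 ≈ 5.69 hours.
So the Moon crosses the meridian 5.69 h after the Sun.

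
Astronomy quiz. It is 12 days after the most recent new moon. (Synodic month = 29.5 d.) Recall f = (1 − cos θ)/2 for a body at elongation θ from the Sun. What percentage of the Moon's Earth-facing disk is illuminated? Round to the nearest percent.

Elongation θ = 360° × 12/29.5 ≈ 146.4°.
cos 146.4° = (-0.833), so f = (1 − (-0.833))/2 = 0.917, so 92%.

92%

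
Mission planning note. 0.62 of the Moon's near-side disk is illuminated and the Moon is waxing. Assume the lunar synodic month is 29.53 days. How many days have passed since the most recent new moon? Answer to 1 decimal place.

8.5 days

Invert f = (1 − cos θ)/2 to get cos θ = 1 − 2(0.62) = -0.240, hence θ₀ = arccos -0.240 = 103.9°.
Before full moon the principal value applies: θ = 103.9°.
That fraction of the synodic month is 103.9/360 × 29.53 d ≈ 8.52 d.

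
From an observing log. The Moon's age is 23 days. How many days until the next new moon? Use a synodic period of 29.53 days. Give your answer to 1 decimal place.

6.5 days

The next new moon completes the synodic month: 29.53 − 23 = 6.530 days.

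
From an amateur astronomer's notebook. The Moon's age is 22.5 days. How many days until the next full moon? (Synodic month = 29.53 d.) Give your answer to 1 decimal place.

21.8 days

Full moon occurs at elongation 180°, i.e. at age 29.53 × 180/360 = 14.765 d.
Already past this cycle's full moon; the next is at 14.765 + 29.53 = 44.295 d, so 44.295 − 22.5 = 21.795 days.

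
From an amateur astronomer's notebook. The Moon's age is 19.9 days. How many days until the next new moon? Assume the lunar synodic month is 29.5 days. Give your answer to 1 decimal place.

9.6 days

The next new moon completes the synodic month: 29.5 − 19.9 = 9.600 days.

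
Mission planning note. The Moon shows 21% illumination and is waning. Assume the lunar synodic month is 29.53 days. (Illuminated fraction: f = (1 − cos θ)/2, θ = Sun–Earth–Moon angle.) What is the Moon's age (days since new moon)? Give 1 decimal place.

cos θ = 1 − 2f = 0.580, giving a principal value of 54.5°.
Since the Moon is past full (waning), take the reflex angle: θ = 360° − 54.5° = 305.5°.
At 360°/29.53 d per day, 305.5° corresponds to 25.06 days.

25.1 days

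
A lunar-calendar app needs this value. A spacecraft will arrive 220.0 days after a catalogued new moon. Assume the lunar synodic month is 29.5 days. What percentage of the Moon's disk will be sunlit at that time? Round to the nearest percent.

220.0 d spans 7 complete synodic months (7 × 29.5 = 206.50 d) plus 13.50 d.
Elongation θ = 360° × 13.50/29.5 ≈ 164.7°.
Illuminated fraction = (1 − cos 164.7°)/2 = (1 − (-0.965))/2 ≈ 0.982, so 98%.

98%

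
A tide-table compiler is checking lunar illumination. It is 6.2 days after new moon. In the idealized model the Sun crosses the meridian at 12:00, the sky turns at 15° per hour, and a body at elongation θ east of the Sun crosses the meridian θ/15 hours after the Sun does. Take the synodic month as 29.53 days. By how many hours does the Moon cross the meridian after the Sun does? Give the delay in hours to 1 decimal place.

Phase angle: θ = 360°·(6.2 d)/(29.53 d) = 75.6°.
Delay after the Sun = 75.6° / (15°/h) ≈ 5.04 h.
So the Moon crosses the meridian 5.04 h after the Sun.

5.0 h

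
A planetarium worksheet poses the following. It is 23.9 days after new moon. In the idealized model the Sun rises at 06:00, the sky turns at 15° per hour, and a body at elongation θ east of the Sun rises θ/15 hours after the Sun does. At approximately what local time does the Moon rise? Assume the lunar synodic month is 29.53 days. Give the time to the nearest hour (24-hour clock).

Elongation θ = 360° × 23.9/29.53 ≈ 291.4°.
The Moon trails the Sun by θ/15 = 291.4/15 ≈ 19.42 hours.
06:00 + 19.42 h ≈ 01:25 → 01:00 to the nearest hour.

01:00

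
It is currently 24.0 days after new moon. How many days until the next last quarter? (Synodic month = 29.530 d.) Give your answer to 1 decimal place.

Last quarter occurs at elongation 270°, i.e. at age 29.530 × 270/360 = 22.148 d.
Already past this cycle's last quarter; the next is at 22.148 + 29.530 = 51.678 d, so 51.678 − 24.0 = 27.678 days.

27.7 days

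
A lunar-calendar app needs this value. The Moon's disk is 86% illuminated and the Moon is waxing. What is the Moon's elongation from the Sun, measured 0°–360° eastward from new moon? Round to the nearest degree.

cos θ = 1 − 2f = -0.720, giving a principal value of 136.1°.
Before full moon the principal value applies: θ = 136.1°.

136°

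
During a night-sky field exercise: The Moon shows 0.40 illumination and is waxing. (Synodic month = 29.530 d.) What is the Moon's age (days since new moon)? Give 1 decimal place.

cos θ = 1 − 2f = 0.200, giving a principal value of 78.5°.
Before full moon the principal value applies: θ = 78.5°.
At 360°/29.530 d per day, 78.5° corresponds to 6.44 days.

6.4 days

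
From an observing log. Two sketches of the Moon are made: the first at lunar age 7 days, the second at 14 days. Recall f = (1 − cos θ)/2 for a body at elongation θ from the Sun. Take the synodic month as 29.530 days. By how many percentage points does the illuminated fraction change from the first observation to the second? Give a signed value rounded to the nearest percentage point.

First observation: θ = 360°·7/29.530 = 85.3°, so f = 0.459.
Second observation: θ = 170.7°, f = 0.993.
Δf = 0.993 − 0.459 = +0.534, i.e. +53 pp.

+53 percentage points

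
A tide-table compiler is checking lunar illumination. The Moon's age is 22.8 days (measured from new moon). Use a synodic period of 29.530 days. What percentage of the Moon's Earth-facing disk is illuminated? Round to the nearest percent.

Elongation θ = 360° × 22.8/29.530 ≈ 278.0°.
With cos θ = 0.138, the lit fraction is (1 − 0.138)/2 ≈ 0.431, so 43%.

43%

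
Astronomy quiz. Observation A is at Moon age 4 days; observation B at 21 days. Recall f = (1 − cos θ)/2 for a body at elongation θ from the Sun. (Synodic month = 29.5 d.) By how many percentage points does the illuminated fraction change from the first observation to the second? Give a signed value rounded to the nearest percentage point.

+45 pp

First observation: θ = 360°·4/29.5 = 48.8°, so f = 0.171.
Second observation: θ = 256.3°, f = 0.619.
Δf = 0.619 − 0.171 = +0.448, i.e. +45 pp.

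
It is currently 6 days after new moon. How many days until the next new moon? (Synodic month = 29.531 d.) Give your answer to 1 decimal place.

One full lunation from the last new moon is 29.531 d; remaining = 29.531 − 6 = 23.531 d.

23.5 days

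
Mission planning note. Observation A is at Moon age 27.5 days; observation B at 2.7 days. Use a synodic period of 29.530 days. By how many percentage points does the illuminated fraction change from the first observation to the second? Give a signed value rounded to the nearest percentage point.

First observation: θ = 360°·27.5/29.530 = 335.3°, so f = 0.046.
Second observation: θ = 32.9°, f = 0.080.
Δf = 0.080 − 0.046 = +0.034, i.e. +3 pp.

+3 pp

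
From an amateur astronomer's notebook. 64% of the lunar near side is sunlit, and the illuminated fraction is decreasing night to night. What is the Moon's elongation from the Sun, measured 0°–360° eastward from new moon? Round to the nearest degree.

Invert f = (1 − cos θ)/2 to get cos θ = 1 − 2(0.64) = -0.280, hence θ₀ = arccos -0.280 = 106.3°.
Since the Moon is past full (waning), take the reflex angle: θ = 360° − 106.3° = 253.7°.

254°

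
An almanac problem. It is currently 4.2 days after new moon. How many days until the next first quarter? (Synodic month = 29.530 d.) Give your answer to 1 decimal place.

First quarter occurs at elongation 90°, i.e. at age 29.530 × 90/360 = 7.383 d.
So 3.183 days remain (7.383 − 4.2).

3.2 days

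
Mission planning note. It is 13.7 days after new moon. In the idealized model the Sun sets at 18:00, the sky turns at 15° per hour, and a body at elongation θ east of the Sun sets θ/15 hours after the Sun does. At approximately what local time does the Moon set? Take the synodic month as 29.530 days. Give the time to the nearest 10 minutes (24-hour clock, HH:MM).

Phase angle: θ = 360°·(13.7 d)/(29.530 d) = 167.0°.
Delay after the Sun = 167.0° / (15°/h) ≈ 11.13 h.
18:00 + 11.134 h ≈ 05:08 → 05:10 to the nearest ten minutes.

05:10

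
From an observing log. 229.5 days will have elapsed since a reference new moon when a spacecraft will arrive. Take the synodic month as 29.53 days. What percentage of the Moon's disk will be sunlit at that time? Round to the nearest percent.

43%

229.5/29.53 = 7.772 lunations, so 7 complete cycles and 22.79 d into the next.
Elongation θ = 360° × 22.79/29.53 ≈ 277.8°.
Illuminated fraction = (1 − cos 277.8°)/2 = (1 − 0.136)/2 ≈ 0.432, so 43%.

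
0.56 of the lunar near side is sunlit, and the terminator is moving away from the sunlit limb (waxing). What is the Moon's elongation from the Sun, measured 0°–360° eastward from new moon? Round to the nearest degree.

97°

cos θ = 1 − 2f = -0.120, giving a principal value of 96.9°.
Before full moon the principal value applies: θ = 96.9°.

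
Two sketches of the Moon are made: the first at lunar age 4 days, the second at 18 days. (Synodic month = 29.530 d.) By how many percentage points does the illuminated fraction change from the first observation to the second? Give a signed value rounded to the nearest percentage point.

+72 percentage points

First observation: θ = 360°·4/29.530 = 48.8°, so f = 0.170.
Second observation: θ = 219.4°, f = 0.886.
Δf = 0.886 − 0.170 = +0.716, i.e. +72 pp.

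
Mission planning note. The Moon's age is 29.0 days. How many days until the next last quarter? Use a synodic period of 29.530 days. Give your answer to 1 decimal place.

Last quarter is 0.75 of the way through the cycle: age 0.75 × 29.530 = 22.148 d.
This lunation's last quarter (22.148 d) has passed, so add one period: 51.678 − 29.0 = 22.678 days.

22.7 days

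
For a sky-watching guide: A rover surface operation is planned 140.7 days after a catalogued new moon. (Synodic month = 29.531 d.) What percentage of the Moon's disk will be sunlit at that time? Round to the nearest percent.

45%

140.7 d spans 4 complete synodic months (4 × 29.531 = 118.12 d) plus 22.58 d.
The Moon has covered 22.58/29.531 of its cycle, so θ ≈ 360° × 22.58/29.531 = 275.2°.
Illuminated fraction = (1 − cos 275.2°)/2 = (1 − 0.091)/2 ≈ 0.455, so 45%.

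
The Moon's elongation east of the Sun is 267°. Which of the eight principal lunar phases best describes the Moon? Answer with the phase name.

last quarter

267° lies in the last quarter sector of the 8-phase cycle.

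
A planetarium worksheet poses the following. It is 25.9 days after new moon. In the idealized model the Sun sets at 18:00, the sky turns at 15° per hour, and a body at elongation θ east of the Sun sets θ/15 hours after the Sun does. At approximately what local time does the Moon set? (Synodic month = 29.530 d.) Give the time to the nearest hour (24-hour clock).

15:00

Phase angle: θ = 360°·(25.9 d)/(29.530 d) = 315.7°.
The Moon trails the Sun by θ/15 = 315.7/15 ≈ 21.05 hours.
18:00 + 21.05 h ≈ 15:03 → 15:00 to the nearest hour.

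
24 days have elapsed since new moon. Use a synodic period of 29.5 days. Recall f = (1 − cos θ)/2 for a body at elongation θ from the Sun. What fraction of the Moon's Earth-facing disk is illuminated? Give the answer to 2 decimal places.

0.31

Phase angle: θ = 360°·(24 d)/(29.5 d) = 292.9°.
With cos θ = 0.389, the lit fraction is (1 − 0.389)/2 ≈ 0.306.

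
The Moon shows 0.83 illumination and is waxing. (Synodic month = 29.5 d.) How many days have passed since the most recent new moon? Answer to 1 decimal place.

From f = (1 − cos θ)/2: cos θ = 1 − 2×0.83 = -0.660; arccos → 131.3°.
Before full moon the principal value applies: θ = 131.3°.
At 360°/29.5 d per day, 131.3° corresponds to 10.76 days.

10.8 days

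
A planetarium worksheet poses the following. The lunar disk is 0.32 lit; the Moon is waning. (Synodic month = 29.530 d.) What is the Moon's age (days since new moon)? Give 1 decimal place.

23.9 days

From f = (1 − cos θ)/2: cos θ = 1 − 2×0.32 = 0.360; arccos → 68.9°.
Waning ⇒ past full, so θ = 360° − 68.9° = 291.1°.
That fraction of the synodic month is 291.1/360 × 29.530 d ≈ 23.88 d.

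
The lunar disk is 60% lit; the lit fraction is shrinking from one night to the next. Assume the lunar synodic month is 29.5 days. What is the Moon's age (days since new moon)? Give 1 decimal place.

21.2 days

Invert f = (1 − cos θ)/2 to get cos θ = 1 − 2(0.60) = -0.200, hence θ₀ = arccos -0.200 = 101.5°.
Since the Moon is past full (waning), take the reflex angle: θ = 360° − 101.5° = 258.5°.
At 360°/29.5 d per day, 258.5° corresponds to 21.18 days.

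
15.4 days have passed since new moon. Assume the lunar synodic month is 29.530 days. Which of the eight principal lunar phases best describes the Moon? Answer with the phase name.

θ ≈ 360° × 15.4/29.530 = 188°, which falls in the full moon sector.

full moon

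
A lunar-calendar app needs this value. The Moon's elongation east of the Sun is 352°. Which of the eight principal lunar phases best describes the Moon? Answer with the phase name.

The new moon sector spans roughly -22°–22°; 352° falls inside it.

new moon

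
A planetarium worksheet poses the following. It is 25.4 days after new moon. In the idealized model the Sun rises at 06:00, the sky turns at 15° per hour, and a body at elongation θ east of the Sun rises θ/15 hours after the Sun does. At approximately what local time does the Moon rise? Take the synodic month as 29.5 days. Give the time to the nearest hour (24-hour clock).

The Moon has covered 25.4/29.5 of its cycle, so θ ≈ 360° × 25.4/29.5 = 310.0°.
The Moon trails the Sun by θ/15 = 310.0/15 ≈ 20.66 hours.
06:00 + 20.66 h ≈ 02:40 → 03:00 to the nearest hour.

03:00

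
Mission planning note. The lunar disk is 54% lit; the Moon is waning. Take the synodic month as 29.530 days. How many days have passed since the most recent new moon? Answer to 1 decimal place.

21.8 days

Invert f = (1 − cos θ)/2 to get cos θ = 1 − 2(0.54) = -0.080, hence θ₀ = arccos -0.080 = 94.6°.
A waning Moon lies in 180°–360°, so θ = 360° − 94.6° = 265.4°.
Age = 29.530 × 265.4°/360° ≈ 21.77 days.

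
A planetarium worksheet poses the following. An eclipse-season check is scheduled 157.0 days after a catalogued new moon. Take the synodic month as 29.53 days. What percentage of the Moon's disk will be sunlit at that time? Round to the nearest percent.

157.0 d spans 5 complete synodic months (5 × 29.53 = 147.65 d) plus 9.35 d.
Elongation θ = 360° × 9.35/29.53 ≈ 114.0°.
cos 114.0° = (-0.407), so f = (1 − (-0.407))/2 = 0.703, so 70%.

70%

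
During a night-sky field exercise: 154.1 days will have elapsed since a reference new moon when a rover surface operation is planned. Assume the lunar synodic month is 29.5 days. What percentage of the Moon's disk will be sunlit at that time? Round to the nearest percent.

42%

Reduce mod P: 154.1 − 5×29.5 = 6.60 d into the current lunation.
Phase angle: θ = 360°·(6.60 d)/(29.5 d) = 80.5°.
Illuminated fraction = (1 − cos 80.5°)/2 = (1 − 0.164)/2 ≈ 0.418, so 42%.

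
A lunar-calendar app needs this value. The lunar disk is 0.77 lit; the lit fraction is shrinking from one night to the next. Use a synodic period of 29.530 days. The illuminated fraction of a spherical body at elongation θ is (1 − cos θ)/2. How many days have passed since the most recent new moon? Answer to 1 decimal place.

cos θ = 1 − 2f = -0.540, giving a principal value of 122.7°.
A waning Moon lies in 180°–360°, so θ = 360° − 122.7° = 237.3°.
At 360°/29.530 d per day, 237.3° corresponds to 19.47 days.

19.5 days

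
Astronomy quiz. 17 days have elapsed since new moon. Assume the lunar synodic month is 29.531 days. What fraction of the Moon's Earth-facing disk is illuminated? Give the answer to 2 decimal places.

Phase angle: θ = 360°·(17 d)/(29.531 d) = 207.2°.
With cos θ = (-0.889), the lit fraction is (1 − (-0.889))/2 ≈ 0.945.

0.94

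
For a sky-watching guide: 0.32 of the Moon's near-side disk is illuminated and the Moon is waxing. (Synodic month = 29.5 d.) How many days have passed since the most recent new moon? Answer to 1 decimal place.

From f = (1 − cos θ)/2: cos θ = 1 − 2×0.32 = 0.360; arccos → 68.9°.
The Moon is waxing (0°–180°), so θ = 68.9° directly.
That fraction of the synodic month is 68.9/360 × 29.5 d ≈ 5.65 d.

5.6 days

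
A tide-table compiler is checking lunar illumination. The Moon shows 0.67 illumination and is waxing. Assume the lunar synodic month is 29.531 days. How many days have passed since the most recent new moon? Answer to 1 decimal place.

Invert f = (1 − cos θ)/2 to get cos θ = 1 − 2(0.67) = -0.340, hence θ₀ = arccos -0.340 = 109.9°.
Before full moon the principal value applies: θ = 109.9°.
Age = 29.531 × 109.9°/360° ≈ 9.01 days.

9.0 days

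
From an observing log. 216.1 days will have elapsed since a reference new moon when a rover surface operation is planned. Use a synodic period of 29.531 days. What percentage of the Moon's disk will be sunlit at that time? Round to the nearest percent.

71%

216.1/29.531 = 7.318 lunations, so 7 complete cycles and 9.38 d into the next.
Phase angle: θ = 360°·(9.38 d)/(29.531 d) = 114.4°.
With cos θ = (-0.413), the lit fraction is (1 − (-0.413))/2 ≈ 0.706, so 71%.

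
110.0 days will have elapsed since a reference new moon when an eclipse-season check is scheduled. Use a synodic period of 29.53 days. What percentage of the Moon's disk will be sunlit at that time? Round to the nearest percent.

Reduce mod P: 110.0 − 3×29.53 = 21.41 d into the current lunation.
The Moon has covered 21.41/29.53 of its cycle, so θ ≈ 360° × 21.41/29.53 = 261.0°.
With cos θ = (-0.156), the lit fraction is (1 − (-0.156))/2 ≈ 0.578, so 58%.

58%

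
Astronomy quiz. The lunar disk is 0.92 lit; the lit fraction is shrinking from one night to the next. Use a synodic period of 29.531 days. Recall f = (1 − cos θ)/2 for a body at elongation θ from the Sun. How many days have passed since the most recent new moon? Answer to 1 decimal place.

cos θ = 1 − 2f = -0.840, giving a principal value of 147.1°.
A waning Moon lies in 180°–360°, so θ = 360° − 147.1° = 212.9°.
That fraction of the synodic month is 212.9/360 × 29.531 d ≈ 17.46 d.

17.5 days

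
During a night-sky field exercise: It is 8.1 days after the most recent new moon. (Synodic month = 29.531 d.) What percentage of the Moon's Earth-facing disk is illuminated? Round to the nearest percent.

The Moon has covered 8.1/29.531 of its cycle, so θ ≈ 360° × 8.1/29.531 = 98.7°.
Illuminated fraction = (1 − cos 98.7°)/2 = (1 − (-0.152))/2 ≈ 0.576, so 58%.

58%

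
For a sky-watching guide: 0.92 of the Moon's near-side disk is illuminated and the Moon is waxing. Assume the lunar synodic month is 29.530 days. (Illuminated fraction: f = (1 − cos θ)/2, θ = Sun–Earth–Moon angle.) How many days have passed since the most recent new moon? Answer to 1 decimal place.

From f = (1 − cos θ)/2: cos θ = 1 − 2×0.92 = -0.840; arccos → 147.1°.
The Moon is waxing (0°–180°), so θ = 147.1° directly.
Age = 29.530 × 147.1°/360° ≈ 12.07 days.

12.1 days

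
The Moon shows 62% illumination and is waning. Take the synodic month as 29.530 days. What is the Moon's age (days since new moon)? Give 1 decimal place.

cos θ = 1 − 2f = -0.240, giving a principal value of 103.9°.
A waning Moon lies in 180°–360°, so θ = 360° − 103.9° = 256.1°.
That fraction of the synodic month is 256.1/360 × 29.530 d ≈ 21.01 d.

21.0 days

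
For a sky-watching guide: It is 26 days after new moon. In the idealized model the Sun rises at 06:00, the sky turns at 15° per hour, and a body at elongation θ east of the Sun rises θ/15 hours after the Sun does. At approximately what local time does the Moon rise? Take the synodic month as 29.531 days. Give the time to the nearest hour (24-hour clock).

Phase angle: θ = 360°·(26 d)/(29.531 d) = 317.0°.
The Moon trails the Sun by θ/15 = 317.0/15 ≈ 21.13 hours.
06:00 + 21.13 h ≈ 03:08 → 03:00 to the nearest hour.

03:00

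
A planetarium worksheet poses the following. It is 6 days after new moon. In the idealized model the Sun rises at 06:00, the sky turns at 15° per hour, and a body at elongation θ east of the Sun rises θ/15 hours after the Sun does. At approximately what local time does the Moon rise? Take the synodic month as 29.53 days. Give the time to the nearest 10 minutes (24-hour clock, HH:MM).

10:50

Phase angle: θ = 360°·(6 d)/(29.53 d) = 73.1°.
Delay after the Sun = 73.1° / (15°/h) ≈ 4.88 h.
06:00 + 4.876 h ≈ 10:53 → 10:50 to the nearest ten minutes.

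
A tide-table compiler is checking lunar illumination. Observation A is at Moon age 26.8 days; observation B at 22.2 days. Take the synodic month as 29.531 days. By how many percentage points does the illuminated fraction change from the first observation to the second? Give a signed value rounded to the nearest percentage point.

θ₁ = 360° × 26.8/29.531 = 326.7°, f₁ = (1 − cos θ₁)/2 = 0.082.
θ₂ = 360° × 22.2/29.531 = 270.6°, f₂ = (1 − cos θ₂)/2 = 0.494.
Change = f₂ − f₁ = +0.412 → +41 percentage points.

+41 percentage points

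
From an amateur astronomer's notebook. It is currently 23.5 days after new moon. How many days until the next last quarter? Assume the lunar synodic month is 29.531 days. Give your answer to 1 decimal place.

Last quarter occurs at elongation 270°, i.e. at age 29.531 × 270/360 = 22.148 d.
Already past this cycle's last quarter; the next is at 22.148 + 29.531 = 51.679 d, so 51.679 − 23.5 = 28.179 days.

28.2 days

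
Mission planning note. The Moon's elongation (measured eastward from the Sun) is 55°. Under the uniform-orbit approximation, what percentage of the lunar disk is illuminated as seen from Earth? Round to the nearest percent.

21%

Half-versine of 55°: (1 − 0.574)/2 = 0.213, i.e. 21%.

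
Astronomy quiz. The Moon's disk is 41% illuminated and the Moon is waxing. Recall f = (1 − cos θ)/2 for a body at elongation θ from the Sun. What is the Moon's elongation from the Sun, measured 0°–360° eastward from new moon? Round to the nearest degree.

cos θ = 1 − 2f = 0.180, giving a principal value of 79.6°.
Before full moon the principal value applies: θ = 79.6°.

80°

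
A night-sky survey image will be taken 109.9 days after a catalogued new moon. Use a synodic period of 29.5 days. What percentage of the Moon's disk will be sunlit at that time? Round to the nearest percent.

58%

Reduce mod P: 109.9 − 3×29.5 = 21.40 d into the current lunation.
The Moon has covered 21.40/29.5 of its cycle, so θ ≈ 360° × 21.40/29.5 = 261.2°.
With cos θ = (-0.154), the lit fraction is (1 − (-0.154))/2 ≈ 0.577, so 58%.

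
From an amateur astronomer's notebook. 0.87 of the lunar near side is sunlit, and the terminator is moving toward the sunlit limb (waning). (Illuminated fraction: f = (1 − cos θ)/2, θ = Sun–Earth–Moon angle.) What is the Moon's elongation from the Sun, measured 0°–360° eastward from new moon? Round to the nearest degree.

cos θ = 1 − 2f = -0.740, giving a principal value of 137.7°.
A waning Moon lies in 180°–360°, so θ = 360° − 137.7° = 222.3°.

222°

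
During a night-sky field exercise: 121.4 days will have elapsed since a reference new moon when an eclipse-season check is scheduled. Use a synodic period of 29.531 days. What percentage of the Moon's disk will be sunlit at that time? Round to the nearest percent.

12%

121.4/29.531 = 4.111 lunations, so 4 complete cycles and 3.28 d into the next.
Elongation θ = 360° × 3.28/29.531 ≈ 39.9°.
With cos θ = 0.767, the lit fraction is (1 − 0.767)/2 ≈ 0.117, so 12%.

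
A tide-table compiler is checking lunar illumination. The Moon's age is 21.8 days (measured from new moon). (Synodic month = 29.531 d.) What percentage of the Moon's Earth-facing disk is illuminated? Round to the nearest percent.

54%

Elongation θ = 360° × 21.8/29.531 ≈ 265.8°.
cos 265.8° = (-0.074), so f = (1 − (-0.074))/2 = 0.537, so 54%.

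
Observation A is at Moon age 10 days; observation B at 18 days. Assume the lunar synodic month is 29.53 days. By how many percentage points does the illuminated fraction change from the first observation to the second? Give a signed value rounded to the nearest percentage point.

First observation: θ = 360°·10/29.53 = 121.9°, so f = 0.764.
Second observation: θ = 219.4°, f = 0.886.
Δf = 0.886 − 0.764 = +0.122, i.e. +12 pp.

+12 percentage points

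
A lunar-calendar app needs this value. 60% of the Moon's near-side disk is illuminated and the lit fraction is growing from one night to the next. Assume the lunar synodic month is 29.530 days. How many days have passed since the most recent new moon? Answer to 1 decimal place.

cos θ = 1 − 2f = -0.200, giving a principal value of 101.5°.
Waxing ⇒ before full, so θ = 101.5°.
Age = 29.530 × 101.5°/360° ≈ 8.33 days.

8.3 days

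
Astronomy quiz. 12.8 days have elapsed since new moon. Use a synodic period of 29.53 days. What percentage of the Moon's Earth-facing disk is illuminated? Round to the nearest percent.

96%

Phase angle: θ = 360°·(12.8 d)/(29.53 d) = 156.0°.
With cos θ = (-0.914), the lit fraction is (1 − (-0.914))/2 ≈ 0.957, so 96%.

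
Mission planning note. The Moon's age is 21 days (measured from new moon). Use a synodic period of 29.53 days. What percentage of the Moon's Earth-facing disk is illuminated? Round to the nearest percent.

62%

Elongation θ = 360° × 21/29.53 ≈ 256.0°.
With cos θ = (-0.242), the lit fraction is (1 − (-0.242))/2 ≈ 0.621, so 62%.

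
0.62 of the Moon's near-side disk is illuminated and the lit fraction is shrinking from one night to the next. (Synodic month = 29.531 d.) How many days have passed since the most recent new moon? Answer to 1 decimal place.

Invert f = (1 − cos θ)/2 to get cos θ = 1 − 2(0.62) = -0.240, hence θ₀ = arccos -0.240 = 103.9°.
Waning ⇒ past full, so θ = 360° − 103.9° = 256.1°.
Age = 29.531 × 256.1°/360° ≈ 21.01 days.

21.0 days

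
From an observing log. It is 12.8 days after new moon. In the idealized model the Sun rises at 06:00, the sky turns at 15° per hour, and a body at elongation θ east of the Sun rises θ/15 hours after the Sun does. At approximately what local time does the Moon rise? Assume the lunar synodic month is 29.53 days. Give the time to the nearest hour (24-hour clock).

16:00

Elongation θ = 360° × 12.8/29.53 ≈ 156.0°.
Delay after the Sun = 156.0° / (15°/h) ≈ 10.40 h.
06:00 + 10.40 h ≈ 16:24 → 16:00 to the nearest hour.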